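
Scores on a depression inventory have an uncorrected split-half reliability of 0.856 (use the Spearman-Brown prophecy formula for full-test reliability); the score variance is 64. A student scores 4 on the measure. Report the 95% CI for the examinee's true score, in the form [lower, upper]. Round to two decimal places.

[-0.37, 8.37]

SD = √64 = 8.0000
Full-length reliability (Spearman-Brown) = 2(0.856)/(1+0.856) ≈ 0.9224
SEM = 8.0000 * √(1 − 0.9224) = 8.0000 * √0.0776 ≈ 8.0000 * 0.2785 ≈ 2.2283
Margin = 1.96 * 2.2283 ≈ 4.3676
95% CI: 4 ± 4.3676 = [-0.3676, 8.3676]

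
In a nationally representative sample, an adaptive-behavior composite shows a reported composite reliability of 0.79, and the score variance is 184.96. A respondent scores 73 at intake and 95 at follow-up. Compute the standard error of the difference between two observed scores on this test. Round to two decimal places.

SD = √184.96 = 13.60000
SEM = 13.60000 · √(1 − 0.79000) = 13.60000 · √0.21000 ≈ 13.60000 · 0.45826 ≈ 6.23230
SE_diff = √2 · SEM ≈ 8.81381

8.81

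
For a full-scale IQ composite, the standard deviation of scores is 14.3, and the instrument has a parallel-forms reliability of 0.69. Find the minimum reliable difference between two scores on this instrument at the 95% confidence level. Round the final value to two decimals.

SEM = 14.300 · √(1 − 0.690) = 14.300 · √0.310 ≈ 14.300 · 0.557 ≈ 7.962
SE_diff = √2 · SEM ≈ 11.260
Minimum reliable difference = 1.96 · SE_diff ≈ 1.96 · 11.260 ≈ 22.069

22.07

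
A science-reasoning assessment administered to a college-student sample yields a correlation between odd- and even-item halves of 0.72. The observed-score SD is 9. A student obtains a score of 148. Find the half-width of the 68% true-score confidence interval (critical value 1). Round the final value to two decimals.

3.63

Spearman-Brown: r = 2(0.72) / (1 + 0.72) = 1.440 / 1.720 ≈ 0.837
SEM = 9.000 × √(1 − 0.837) = 9.000 × √0.163 ≈ 9.000 × 0.403 ≈ 3.631
1 × SEM ≈ 3.631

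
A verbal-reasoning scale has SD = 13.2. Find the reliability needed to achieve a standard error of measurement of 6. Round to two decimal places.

r = 1 − (SEM / SD)² = 1 − (6.0000 / 13.2)² ≈ 1 − 0.2066 ≈ 0.7934

0.79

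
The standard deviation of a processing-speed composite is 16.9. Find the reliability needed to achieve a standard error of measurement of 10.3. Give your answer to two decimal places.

r = 1 − (10.300/16.9)² ≃ 1 − 0.371 ≃ 0.629

0.63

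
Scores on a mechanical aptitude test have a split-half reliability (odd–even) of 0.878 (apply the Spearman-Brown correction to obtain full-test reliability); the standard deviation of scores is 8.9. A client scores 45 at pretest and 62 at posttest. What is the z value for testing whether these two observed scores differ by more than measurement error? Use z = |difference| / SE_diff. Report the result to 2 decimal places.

Spearman-Brown: r = 2(0.878) / (1 + 0.878) = 1.7560 / 1.8780 ≃ 0.9350
SEM = 8.9000 · √(1 − 0.9350) = 8.9000 · √0.0650 ≃ 8.9000 · 0.2549 ≃ 2.2684
SE_diff = √2 · SEM ≃ 3.2080
z = |45 − 62| / 3.2080 = 17 / 3.2080 ≃ 5.2992

5.30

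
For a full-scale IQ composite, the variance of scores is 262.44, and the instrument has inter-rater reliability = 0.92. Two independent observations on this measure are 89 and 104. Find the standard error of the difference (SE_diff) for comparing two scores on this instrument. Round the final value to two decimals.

SD = √262.44 ≃ 16.2000
The standard error of measurement is 16.2000*√(1 − 0.9200) ≃ 16.2000*0.2828 ≃ 4.5821.
Standard error of the difference = 4.5821·√2 ≃ 6.4800

6.48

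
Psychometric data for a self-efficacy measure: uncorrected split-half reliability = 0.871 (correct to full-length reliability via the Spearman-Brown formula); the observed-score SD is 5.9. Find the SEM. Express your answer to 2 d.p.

r_full = 2·0.871 / (1 + 0.871) ≈ 0.9311
SEM = 5.9000 * √(1 − 0.9311) = 5.9000 * √0.0689 ≈ 5.9000 * 0.2626 ≈ 1.5492

1.55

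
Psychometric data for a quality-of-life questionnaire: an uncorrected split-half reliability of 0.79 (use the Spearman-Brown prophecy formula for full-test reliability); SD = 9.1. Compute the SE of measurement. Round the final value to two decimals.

3.12

r_full = 2·0.79 / (1 + 0.79) ≈ 0.883
The standard error of measurement is 9.100×√(1 − 0.883) ≈ 9.100×0.343 ≈ 3.117.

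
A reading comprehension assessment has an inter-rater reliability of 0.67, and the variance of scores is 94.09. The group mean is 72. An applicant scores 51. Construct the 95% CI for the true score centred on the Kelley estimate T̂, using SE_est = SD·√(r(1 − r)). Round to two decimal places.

[48.99, 66.87]

σ = 94.09^(1/2) = 9.7000
Estimated true score = 0.6700·51 + (1 − 0.6700)·72 ≈ 57.9300
SE_est = 9.7000·√(0.6700·0.3300) ≈ 4.5611
95% CI: 57.9300 ± 8.9397 ≈ (48.9903, 66.8697)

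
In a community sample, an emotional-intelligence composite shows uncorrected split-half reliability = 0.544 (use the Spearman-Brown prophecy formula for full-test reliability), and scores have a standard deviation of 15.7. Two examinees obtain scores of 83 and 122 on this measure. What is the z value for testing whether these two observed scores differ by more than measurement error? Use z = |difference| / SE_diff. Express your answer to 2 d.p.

Spearman-Brown: r = 2(0.544) / (1 + 0.544) = 1.08800 / 1.54400 ≈ 0.70466
SEM = 15.70000*√(1 − 0.70466) ≈ 8.53215
Standard error of the difference = 8.53215·√2 ≈ 12.06628
z = |83 − 122| / 12.06628 = 39 / 12.06628 ≈ 3.23215

3.23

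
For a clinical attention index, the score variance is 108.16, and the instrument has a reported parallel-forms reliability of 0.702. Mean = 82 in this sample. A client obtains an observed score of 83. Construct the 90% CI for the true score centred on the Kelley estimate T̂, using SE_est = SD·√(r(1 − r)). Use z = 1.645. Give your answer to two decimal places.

[74.88, 90.53]

SD = √108.16 ≈ 10.400
T̂ = r·X + (1 − r)·M = 0.702×83 + 0.298×82 = 58.266 + 24.436 ≈ 82.702
SE_est = SD × √(r(1 − r)) = 10.400 × √0.209 ≈ 10.400 × 0.457 ≈ 4.757
90% CI: 82.702 ± 7.825 ≈ (74.877, 90.527)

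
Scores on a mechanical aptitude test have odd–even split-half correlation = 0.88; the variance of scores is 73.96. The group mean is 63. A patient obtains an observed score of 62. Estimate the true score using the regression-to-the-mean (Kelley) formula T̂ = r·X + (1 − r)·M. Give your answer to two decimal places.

r_full = 2·0.88 / (1 + 0.88) ≃ 0.93617
T̂ = 0.93617(62) + 0.06383(63) ≃ 62.06383

62.06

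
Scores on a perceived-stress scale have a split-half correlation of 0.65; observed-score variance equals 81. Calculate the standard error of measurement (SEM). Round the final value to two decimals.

4.15

SD = √81 = 9.00000
Spearman-Brown: r = 2(0.65) / (1 + 0.65) = 1.30000 / 1.65000 ≈ 0.78788
SEM = 9.00000 · √(1 − 0.78788) = 9.00000 · √0.21212 ≈ 9.00000 · 0.46057 ≈ 4.14510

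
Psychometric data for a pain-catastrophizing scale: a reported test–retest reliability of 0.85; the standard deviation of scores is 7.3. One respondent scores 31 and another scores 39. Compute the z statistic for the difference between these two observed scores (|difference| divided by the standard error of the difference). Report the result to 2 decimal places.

SEM = 7.300*√(1 − 0.850) ≈ 2.827
SE_diff = SEM * √2 ≈ 2.827 * 1.414 ≈ 3.998
z = 8 / 3.998 ≈ 2.001

2.00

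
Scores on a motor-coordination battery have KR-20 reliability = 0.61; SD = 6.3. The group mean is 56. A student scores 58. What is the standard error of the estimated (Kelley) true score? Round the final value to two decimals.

3.07

SE_est = SD · √(r(1 − r)) = 6.3000 · √0.2379 ≈ 6.3000 · 0.4877 ≈ 3.0728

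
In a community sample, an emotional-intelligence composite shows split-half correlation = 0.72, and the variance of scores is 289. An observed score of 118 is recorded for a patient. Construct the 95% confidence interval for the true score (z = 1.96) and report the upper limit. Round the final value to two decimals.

σ = 289^(1/2) = 17.000
r_full = 2·0.72 / (1 + 0.72) ≈ 0.837
SEM = 17.000 · √(1 − 0.837) = 17.000 · √0.163 ≈ 17.000 · 0.403 ≈ 6.859
Margin = 1.96 · 6.859 ≈ 13.444
Upper limit = 118 + 13.444 ≈ 131.444

131.44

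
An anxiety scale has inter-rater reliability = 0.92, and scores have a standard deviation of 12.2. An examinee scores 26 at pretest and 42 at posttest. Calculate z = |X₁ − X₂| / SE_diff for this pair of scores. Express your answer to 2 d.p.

The standard error of measurement is 12.20000*√(1 − 0.92000) ≈ 12.20000*0.28284 ≈ 3.45068.
SE_diff = √2 * SEM ≈ 4.88000
z = |26 − 42| / 4.88000 = 16 / 4.88000 ≈ 3.27869

3.28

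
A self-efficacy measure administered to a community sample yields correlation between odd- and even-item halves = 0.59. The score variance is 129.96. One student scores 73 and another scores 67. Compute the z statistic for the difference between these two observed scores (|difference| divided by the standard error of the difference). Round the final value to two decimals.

SD = √129.96 = 11.4000
Spearman-Brown: r = 2(0.59) / (1 + 0.59) = 1.1800 / 1.5900 ≈ 0.7421
SEM = 11.4000 · √(1 − 0.7421) = 11.4000 · √0.2579 ≈ 11.4000 · 0.5078 ≈ 5.7889
SE_diff = √2 · SEM ≈ 8.1868
z = |73 − 67| / 8.1868 = 6 / 8.1868 ≈ 0.7329

0.73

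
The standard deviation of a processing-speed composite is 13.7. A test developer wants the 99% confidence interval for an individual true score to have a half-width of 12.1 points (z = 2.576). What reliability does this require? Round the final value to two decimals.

SEM needed = half-width / z = 12.1/2.576 ≈ 4.69720
Required reliability = 1 − (SEM/SD)² = 1 − 0.11755 ≈ 0.88245

0.88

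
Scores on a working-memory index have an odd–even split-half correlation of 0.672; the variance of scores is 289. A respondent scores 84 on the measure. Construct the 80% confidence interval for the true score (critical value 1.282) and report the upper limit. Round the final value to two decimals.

SD = √289 = 17.00000
Spearman-Brown: r = 2(0.672) / (1 + 0.672) = 1.34400 / 1.67200 ≈ 0.80383
SEM = 17.00000×√(1 − 0.80383) ≈ 7.52953
Margin = 1.282 × 7.52953 ≈ 9.65285
Upper limit = 84 + 9.65285 ≈ 93.65285

93.65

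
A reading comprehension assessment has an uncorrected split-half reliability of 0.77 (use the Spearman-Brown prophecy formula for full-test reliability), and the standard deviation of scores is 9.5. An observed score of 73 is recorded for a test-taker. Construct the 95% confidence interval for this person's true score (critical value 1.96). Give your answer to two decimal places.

Full-length reliability (Spearman-Brown) = 2(0.77)/(1+0.77) ≈ 0.8701
SEM = 9.5000 * √(1 − 0.8701) = 9.5000 * √0.1299 ≈ 9.5000 * 0.3605 ≈ 3.4245
1.96 * SEM ≈ 6.7121
CI = 73 ± 6.7121 → [66.2879, 79.7121]

[66.29, 79.71]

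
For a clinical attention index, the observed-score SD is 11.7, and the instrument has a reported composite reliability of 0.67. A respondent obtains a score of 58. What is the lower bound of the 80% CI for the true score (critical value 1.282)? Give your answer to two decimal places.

49.38

The standard error of measurement is 11.700*√(1 − 0.670) ≃ 11.700*0.574 ≃ 6.721.
Half-width = 1.282*6.721 ≃ 8.616
Lower bound: 58 − 8.616 = 49.384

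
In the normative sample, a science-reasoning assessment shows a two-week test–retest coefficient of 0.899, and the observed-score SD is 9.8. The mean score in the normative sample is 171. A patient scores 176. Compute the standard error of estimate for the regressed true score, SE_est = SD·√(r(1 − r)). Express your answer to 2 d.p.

SE_est = SD · √(r(1 − r)) = 9.800 · √0.091 ≈ 9.800 · 0.301 ≈ 2.953

2.95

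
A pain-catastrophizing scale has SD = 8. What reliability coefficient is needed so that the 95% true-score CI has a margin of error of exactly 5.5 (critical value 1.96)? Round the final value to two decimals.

0.88

SEM needed = half-width / z = 5.5/1.96 ≃ 2.806
r = 1 − (2.806/8)² ≃ 1 − 0.123 ≃ 0.877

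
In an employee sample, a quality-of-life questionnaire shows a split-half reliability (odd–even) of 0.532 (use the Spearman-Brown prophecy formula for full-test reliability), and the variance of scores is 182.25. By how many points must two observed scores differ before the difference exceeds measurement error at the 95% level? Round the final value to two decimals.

SD = √182.25 = 13.5000
r_full = 2·0.532 / (1 + 0.532) ≈ 0.6945
SEM = 13.5000·√(1 − 0.6945) ≈ 7.4615
SE_diff = SEM · √2 ≈ 7.4615 · 1.4142 ≈ 10.5522
Minimum reliable difference = 1.96 · SE_diff ≈ 1.96 · 10.5522 ≈ 20.6823

20.68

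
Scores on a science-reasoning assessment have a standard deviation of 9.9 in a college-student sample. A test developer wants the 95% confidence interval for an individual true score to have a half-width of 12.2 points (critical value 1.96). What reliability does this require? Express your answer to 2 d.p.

0.60

Required SEM = 12.2 / 1.96 ≈ 6.2245
r = 1 − (6.2245/9.9)² ≈ 1 − 0.3953 ≈ 0.6047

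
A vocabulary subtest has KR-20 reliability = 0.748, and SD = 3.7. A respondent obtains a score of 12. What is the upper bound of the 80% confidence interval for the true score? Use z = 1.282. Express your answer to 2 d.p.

SEM = 3.70000 × √(1 − 0.74800) = 3.70000 × √0.25200 ≃ 3.70000 × 0.50200 ≃ 1.85739
1.282 × SEM ≃ 2.38117
Upper limit = 12 + 2.38117 ≃ 14.38117

14.38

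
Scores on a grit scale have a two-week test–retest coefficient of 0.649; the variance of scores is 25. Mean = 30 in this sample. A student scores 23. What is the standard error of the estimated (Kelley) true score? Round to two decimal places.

SD = √25 ≈ 5.000
SE_est = 5.000·√(0.649·0.351) ≈ 2.386

2.39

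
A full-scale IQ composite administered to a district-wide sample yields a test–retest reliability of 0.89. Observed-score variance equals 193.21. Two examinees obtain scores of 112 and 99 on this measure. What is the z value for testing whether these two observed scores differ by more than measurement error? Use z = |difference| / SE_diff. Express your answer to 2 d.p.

1.99

SD = √193.21 = 13.90000
SEM = 13.90000*√(1 − 0.89000) ≈ 4.61011
Standard error of the difference = 4.61011·√2 ≈ 6.51968
z = |112 − 99| / 6.51968 = 13 / 6.51968 ≈ 1.99396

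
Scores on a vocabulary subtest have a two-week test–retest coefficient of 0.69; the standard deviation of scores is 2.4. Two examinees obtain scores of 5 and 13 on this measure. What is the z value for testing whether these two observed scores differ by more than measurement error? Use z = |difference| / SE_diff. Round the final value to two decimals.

The standard error of measurement is 2.40000·√(1 − 0.69000) ≈ 2.40000·0.55678 ≈ 1.33626.
Standard error of the difference = 1.33626·√2 ≈ 1.88976
z = 8 / 1.88976 ≈ 4.23334

4.23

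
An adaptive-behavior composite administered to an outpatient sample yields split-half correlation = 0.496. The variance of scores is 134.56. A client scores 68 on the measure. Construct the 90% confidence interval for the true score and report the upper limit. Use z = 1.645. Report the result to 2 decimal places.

79.08

SD = √134.56 ≈ 11.6000
r_full = 2·0.496 / (1 + 0.496) ≈ 0.6631
The standard error of measurement is 11.6000×√(1 − 0.6631) ≈ 11.6000×0.5804 ≈ 6.7330.
Half-width = 1.645×6.7330 ≈ 11.0758
Upper bound: 68 + 11.0758 = 79.0758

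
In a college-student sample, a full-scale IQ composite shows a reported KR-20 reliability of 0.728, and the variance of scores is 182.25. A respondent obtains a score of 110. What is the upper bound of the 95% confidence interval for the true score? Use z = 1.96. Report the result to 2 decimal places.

123.80

SD = √182.25 = 13.5000
SEM = 13.5000 * √(1 − 0.7280) = 13.5000 * √0.2720 ≃ 13.5000 * 0.5215 ≃ 7.0407
Half-width = 1.96*7.0407 ≃ 13.7998
Upper bound: 110 + 13.7998 = 123.7998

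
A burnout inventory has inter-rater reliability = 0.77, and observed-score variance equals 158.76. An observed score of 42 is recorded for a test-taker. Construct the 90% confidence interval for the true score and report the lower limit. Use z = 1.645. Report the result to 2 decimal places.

σ = 158.76^(1/2) = 12.6000
SEM = 12.6000*√(1 − 0.7700) ≈ 6.0427
1.645 * SEM ≈ 9.9403
Lower limit = 42 − 9.9403 ≈ 32.0597

32.06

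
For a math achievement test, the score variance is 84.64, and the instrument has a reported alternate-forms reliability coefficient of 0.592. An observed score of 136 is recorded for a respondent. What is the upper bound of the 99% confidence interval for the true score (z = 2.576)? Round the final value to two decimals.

SD = √84.64 ≈ 9.2000
The standard error of measurement is 9.2000*√(1 − 0.5920) ≈ 9.2000*0.6387 ≈ 5.8765.
Margin = 2.576 * 5.8765 ≈ 15.1378
Upper bound: 136 + 15.1378 = 151.1378

151.14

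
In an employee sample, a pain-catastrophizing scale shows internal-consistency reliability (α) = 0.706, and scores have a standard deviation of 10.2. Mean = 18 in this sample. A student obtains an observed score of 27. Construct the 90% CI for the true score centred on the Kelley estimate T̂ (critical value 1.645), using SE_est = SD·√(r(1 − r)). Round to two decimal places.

Estimated true score = 0.70600·27 + (1 − 0.70600)·18 ≈ 24.35400
SE_est = 10.20000·√[r(1 − r)] ≈ 4.64704
90% CI: 24.35400 ± 7.64438 ≈ (16.70962, 31.99838)

[16.71, 32.00]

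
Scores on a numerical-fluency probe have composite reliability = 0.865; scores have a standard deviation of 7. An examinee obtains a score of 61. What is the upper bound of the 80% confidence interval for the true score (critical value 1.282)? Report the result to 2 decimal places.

SEM = 7.0000 × √(1 − 0.8650) = 7.0000 × √0.1350 ≈ 7.0000 × 0.3674 ≈ 2.5720
Margin = 1.282 × 2.5720 ≈ 3.2973
Upper bound: 61 + 3.2973 = 64.2973

64.30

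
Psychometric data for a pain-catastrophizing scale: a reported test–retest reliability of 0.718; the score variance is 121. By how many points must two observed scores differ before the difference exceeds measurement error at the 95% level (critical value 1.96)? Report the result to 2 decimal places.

16.19

SD = √121 ≈ 11.000
SEM = 11.000 · √(1 − 0.718) = 11.000 · √0.282 ≈ 11.000 · 0.531 ≈ 5.841
SE_diff = √2 · SEM ≈ 8.261
Minimum reliable difference = 1.96 · SE_diff ≈ 1.96 · 8.261 ≈ 16.192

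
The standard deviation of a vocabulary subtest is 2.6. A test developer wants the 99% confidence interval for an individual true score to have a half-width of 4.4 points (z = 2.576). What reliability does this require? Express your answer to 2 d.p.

0.57

SEM needed = half-width / z = 4.4/2.576 ≈ 1.708
Required reliability = 1 − (SEM/SD)² = 1 − 0.432 ≈ 0.568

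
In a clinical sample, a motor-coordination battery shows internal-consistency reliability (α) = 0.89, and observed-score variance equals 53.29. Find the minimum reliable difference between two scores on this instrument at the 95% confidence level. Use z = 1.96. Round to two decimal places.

SD = √53.29 = 7.3000
SEM = 7.3000 · √(1 − 0.8900) = 7.3000 · √0.1100 ≈ 7.3000 · 0.3317 ≈ 2.4211
SE_diff = √2 · SEM ≈ 3.4240
Smallest detectable difference = 1.96·3.4240 ≈ 6.7110

6.71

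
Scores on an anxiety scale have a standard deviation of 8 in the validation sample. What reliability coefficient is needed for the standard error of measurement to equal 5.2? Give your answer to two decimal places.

0.58

Required reliability = 1 − (SEM/SD)² = 1 − 0.4225 ≈ 0.5775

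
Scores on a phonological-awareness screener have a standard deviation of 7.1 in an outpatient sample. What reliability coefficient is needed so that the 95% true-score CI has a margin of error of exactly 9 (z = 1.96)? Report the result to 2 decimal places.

Required SEM = 9 / 1.96 ≈ 4.592
r = 1 − (SEM / SD)² = 1 − (4.592 / 7.1)² ≈ 1 − 0.418 ≈ 0.582

0.58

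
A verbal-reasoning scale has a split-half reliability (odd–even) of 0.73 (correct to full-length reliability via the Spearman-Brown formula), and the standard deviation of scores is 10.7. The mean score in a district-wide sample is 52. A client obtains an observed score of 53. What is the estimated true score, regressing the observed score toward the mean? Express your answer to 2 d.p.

52.84

Spearman-Brown: r = 2(0.73) / (1 + 0.73) = 1.460 / 1.730 ≈ 0.844
Estimated true score = 0.844·53 + (1 − 0.844)·52 ≈ 52.844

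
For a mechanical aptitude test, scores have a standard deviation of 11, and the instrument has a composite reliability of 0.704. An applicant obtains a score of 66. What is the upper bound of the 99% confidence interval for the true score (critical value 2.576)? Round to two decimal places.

81.42

SEM = 11.0000·√(1 − 0.7040) ≈ 5.9846
Margin = 2.576 · 5.9846 ≈ 15.4165
Upper limit = 66 + 15.4165 ≈ 81.4165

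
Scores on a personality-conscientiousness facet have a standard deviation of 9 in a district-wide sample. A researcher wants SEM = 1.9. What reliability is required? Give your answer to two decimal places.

0.96

r = 1 − (1.900/9)² ≈ 1 − 0.045 ≈ 0.955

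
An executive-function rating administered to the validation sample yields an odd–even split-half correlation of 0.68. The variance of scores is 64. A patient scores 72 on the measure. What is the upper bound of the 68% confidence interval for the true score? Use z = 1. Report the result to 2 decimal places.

75.49

SD = √64 ≈ 8.000
Spearman-Brown: r = 2(0.68) / (1 + 0.68) = 1.360 / 1.680 ≈ 0.810
SEM = 8.000×√(1 − 0.810) ≈ 3.491
Half-width = 1×3.491 ≈ 3.491
Upper limit = 72 + 3.491 ≈ 75.491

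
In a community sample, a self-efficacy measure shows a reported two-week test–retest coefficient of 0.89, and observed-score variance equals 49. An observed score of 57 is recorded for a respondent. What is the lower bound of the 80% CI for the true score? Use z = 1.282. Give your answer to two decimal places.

SD = √49 = 7.000
SEM = 7.000×√(1 − 0.890) ≈ 2.322
1.282 × SEM ≈ 2.976
Lower limit = 57 − 2.976 ≈ 54.024

54.02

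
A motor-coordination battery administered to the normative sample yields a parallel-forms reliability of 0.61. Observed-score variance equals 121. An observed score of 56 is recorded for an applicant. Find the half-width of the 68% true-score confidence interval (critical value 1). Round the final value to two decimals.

SD = √121 ≈ 11.0000
SEM = 11.0000 * √(1 − 0.6100) = 11.0000 * √0.3900 ≈ 11.0000 * 0.6245 ≈ 6.8695
1 * SEM ≈ 6.8695

6.87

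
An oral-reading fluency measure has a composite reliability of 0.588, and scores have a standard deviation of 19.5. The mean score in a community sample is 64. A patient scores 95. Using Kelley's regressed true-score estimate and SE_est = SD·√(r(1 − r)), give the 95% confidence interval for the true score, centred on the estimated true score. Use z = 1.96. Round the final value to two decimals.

T̂ = r·X + (1 − r)·M = 0.588×95 + 0.412×64 = 55.860 + 26.368 ≈ 82.228
SE_est = SD × √(r(1 − r)) = 19.500 × √0.242 ≈ 19.500 × 0.492 ≈ 9.598
95% CI: 82.228 ± 18.812 ≈ (63.416, 101.040)

[63.42, 101.04]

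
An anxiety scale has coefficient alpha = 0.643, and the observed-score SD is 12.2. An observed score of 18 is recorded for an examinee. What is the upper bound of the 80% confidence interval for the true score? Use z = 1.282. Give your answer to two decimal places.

27.35

SEM = 12.200 · √(1 − 0.643) = 12.200 · √0.357 ≃ 12.200 · 0.597 ≃ 7.289
1.282 · SEM ≃ 9.345
Upper bound: 18 + 9.345 = 27.345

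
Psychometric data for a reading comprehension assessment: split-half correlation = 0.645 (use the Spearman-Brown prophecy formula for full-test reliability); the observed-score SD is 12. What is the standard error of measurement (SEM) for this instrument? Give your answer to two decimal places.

Spearman-Brown: r = 2(0.645) / (1 + 0.645) = 1.2900 / 1.6450 ≈ 0.7842
The standard error of measurement is 12.0000*√(1 − 0.7842) ≈ 12.0000*0.4645 ≈ 5.5746.

5.57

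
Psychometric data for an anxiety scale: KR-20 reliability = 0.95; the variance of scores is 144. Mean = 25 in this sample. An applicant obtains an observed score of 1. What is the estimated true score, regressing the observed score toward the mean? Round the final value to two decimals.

2.20

T̂ = r·X + (1 − r)·M = 0.950*1 + 0.050*25 = 0.950 + 1.250 ≈ 2.200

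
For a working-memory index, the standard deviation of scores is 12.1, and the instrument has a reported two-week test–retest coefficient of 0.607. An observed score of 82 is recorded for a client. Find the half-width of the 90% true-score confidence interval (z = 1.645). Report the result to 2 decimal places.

12.48

SEM = 12.1000·√(1 − 0.6070) ≈ 7.5855
Half-width = 1.645·7.5855 ≈ 12.4781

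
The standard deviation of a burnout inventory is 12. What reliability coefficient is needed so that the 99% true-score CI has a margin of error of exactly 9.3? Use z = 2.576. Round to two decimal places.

0.91

SEM needed = half-width / z = 9.3/2.576 ≈ 3.610
r = 1 − (SEM / SD)² = 1 − (3.610 / 12)² ≈ 1 − 0.091 ≈ 0.909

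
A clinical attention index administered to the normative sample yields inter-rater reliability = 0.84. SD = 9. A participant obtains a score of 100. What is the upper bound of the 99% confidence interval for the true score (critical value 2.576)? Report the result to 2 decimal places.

SEM = 9.0000 · √(1 − 0.8400) = 9.0000 · √0.1600 ≃ 9.0000 · 0.4000 ≃ 3.6000
Margin = 2.576 · 3.6000 ≃ 9.2736
Upper bound: 100 + 9.2736 = 109.2736

109.27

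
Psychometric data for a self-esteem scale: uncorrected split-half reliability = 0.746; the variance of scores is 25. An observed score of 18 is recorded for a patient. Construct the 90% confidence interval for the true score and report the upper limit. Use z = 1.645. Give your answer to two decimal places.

SD = √25 = 5.00000
Spearman-Brown: r = 2(0.746) / (1 + 0.746) = 1.49200 / 1.74600 ≈ 0.85452
SEM = 5.00000*√(1 − 0.85452) ≈ 1.90706
Margin = 1.645 * 1.90706 ≈ 3.13712
Upper bound: 18 + 3.13712 = 21.13712

21.14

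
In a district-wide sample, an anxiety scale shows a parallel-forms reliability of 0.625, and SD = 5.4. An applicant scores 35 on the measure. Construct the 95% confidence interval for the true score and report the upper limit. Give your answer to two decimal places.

41.48

SEM = 5.40000 * √(1 − 0.62500) = 5.40000 * √0.37500 ≈ 5.40000 * 0.61237 ≈ 3.30681
1.96 * SEM ≈ 6.48135
Upper bound: 35 + 6.48135 = 41.48135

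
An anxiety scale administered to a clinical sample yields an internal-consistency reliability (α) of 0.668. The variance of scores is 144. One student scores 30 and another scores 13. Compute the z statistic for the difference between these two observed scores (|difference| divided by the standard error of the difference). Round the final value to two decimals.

1.74

SD = √144 = 12.000
SEM = 12.000 × √(1 − 0.668) = 12.000 × √0.332 ≈ 12.000 × 0.576 ≈ 6.914
SE_diff = √2 × SEM ≈ 9.778
z = 17 / 9.778 ≈ 1.739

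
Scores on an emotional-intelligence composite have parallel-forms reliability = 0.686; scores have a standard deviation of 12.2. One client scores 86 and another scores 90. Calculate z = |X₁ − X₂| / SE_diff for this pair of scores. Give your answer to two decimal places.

0.41

SEM = 12.200 × √(1 − 0.686) = 12.200 × √0.314 ≈ 12.200 × 0.560 ≈ 6.836
SE_diff = SEM × √2 ≈ 6.836 × 1.414 ≈ 9.668
z = 4 / 9.668 ≈ 0.414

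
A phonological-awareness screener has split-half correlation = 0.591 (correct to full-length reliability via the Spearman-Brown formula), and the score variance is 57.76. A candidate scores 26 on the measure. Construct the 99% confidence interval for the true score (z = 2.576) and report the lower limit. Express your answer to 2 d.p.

16.07

σ = 57.76^(1/2) = 7.6000
r_full = 2·0.591 / (1 + 0.591) ≃ 0.7429
SEM = 7.6000 * √(1 − 0.7429) = 7.6000 * √0.2571 ≃ 7.6000 * 0.5070 ≃ 3.8534
Half-width = 2.576*3.8534 ≃ 9.9263
Lower bound: 26 − 9.9263 = 16.0737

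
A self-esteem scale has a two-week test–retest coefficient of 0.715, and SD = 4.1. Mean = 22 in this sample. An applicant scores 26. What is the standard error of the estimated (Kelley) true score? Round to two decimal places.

SE_est = 4.100·√[r(1 − r)] ≃ 1.851

1.85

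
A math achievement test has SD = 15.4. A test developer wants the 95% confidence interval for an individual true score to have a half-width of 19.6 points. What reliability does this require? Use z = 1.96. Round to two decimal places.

SEM needed = half-width / z = 19.6/1.96 ≈ 10.00000
r = 1 − (10.00000/15.4)² ≈ 1 − 0.42166 ≈ 0.57834

0.58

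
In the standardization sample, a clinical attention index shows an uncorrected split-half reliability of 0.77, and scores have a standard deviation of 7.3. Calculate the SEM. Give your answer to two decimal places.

r_full = 2·0.77 / (1 + 0.77) ≈ 0.87006
SEM = 7.30000 · √(1 − 0.87006) = 7.30000 · √0.12994 ≈ 7.30000 · 0.36048 ≈ 2.63148

2.63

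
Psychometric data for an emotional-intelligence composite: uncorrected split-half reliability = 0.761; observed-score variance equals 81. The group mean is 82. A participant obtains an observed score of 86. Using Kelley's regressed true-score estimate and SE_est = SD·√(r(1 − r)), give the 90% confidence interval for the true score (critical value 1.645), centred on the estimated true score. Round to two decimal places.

[80.39, 90.53]

SD = √81 = 9.000
Full-length reliability (Spearman-Brown) = 2(0.761)/(1+0.761) ≈ 0.864
T̂ = 0.864(86) + 0.136(82) ≈ 85.457
SE_est = SD · √(r(1 − r)) = 9.000 · √0.117 ≈ 9.000 · 0.342 ≈ 3.082
90% CI: 85.457 ± 5.071 ≈ (80.387, 90.528)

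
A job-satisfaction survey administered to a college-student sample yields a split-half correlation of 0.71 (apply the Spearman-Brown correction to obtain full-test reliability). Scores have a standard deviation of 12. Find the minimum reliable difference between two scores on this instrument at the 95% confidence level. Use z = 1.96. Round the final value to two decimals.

13.70

r_full = 2·0.71 / (1 + 0.71) ≃ 0.8304
SEM = 12.0000 * √(1 − 0.8304) = 12.0000 * √0.1696 ≃ 12.0000 * 0.4118 ≃ 4.9418
SE_diff = SEM * √2 ≃ 4.9418 * 1.4142 ≃ 6.9887
Minimum reliable difference = 1.96 * SE_diff ≃ 1.96 * 6.9887 ≃ 13.6979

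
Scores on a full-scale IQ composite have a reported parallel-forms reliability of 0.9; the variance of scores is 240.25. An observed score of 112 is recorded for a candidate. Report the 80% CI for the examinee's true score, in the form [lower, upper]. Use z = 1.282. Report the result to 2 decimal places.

SD = √240.25 = 15.50000
SEM = 15.50000 · √(1 − 0.90000) = 15.50000 · √0.10000 ≈ 15.50000 · 0.31623 ≈ 4.90153
Margin = 1.282 · 4.90153 ≈ 6.28376
CI = 112 ± 6.28376 → [105.71624, 118.28376]

[105.72, 118.28]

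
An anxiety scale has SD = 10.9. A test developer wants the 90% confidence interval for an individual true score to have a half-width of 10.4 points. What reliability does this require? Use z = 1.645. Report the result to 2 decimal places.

Required SEM = 10.4 / 1.645 ≈ 6.3222
r = 1 − (6.3222/10.9)² ≈ 1 − 0.3364 ≈ 0.6636

0.66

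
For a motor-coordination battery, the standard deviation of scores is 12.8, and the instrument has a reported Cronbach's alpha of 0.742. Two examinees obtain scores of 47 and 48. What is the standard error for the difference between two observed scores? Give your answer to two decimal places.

9.19

The standard error of measurement is 12.8000×√(1 − 0.7420) ≈ 12.8000×0.5079 ≈ 6.5016.
SE_diff = SEM × √2 ≈ 6.5016 × 1.4142 ≈ 9.1946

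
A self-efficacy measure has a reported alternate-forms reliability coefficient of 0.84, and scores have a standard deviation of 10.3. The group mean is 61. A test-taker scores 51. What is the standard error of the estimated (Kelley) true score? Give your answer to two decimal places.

3.78

SE_est = SD * √(r(1 − r)) = 10.30000 * √0.13440 ≈ 10.30000 * 0.36661 ≈ 3.77604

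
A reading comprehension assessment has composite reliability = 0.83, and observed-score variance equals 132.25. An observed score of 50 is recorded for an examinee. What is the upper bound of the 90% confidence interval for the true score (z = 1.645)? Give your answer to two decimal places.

57.80

SD = √132.25 = 11.500
The standard error of measurement is 11.500·√(1 − 0.830) ≈ 11.500·0.412 ≈ 4.742.
Half-width = 1.645·4.742 ≈ 7.800
Upper limit = 50 + 7.800 ≈ 57.800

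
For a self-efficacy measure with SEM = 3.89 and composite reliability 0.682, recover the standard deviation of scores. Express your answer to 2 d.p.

SD = 3.89 / √(1 − 0.682) ≈ 6.89820

6.90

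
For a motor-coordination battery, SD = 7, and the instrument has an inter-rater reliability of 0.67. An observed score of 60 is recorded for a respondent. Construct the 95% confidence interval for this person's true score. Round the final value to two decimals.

SEM = 7.000 * √(1 − 0.670) = 7.000 * √0.330 ≈ 7.000 * 0.574 ≈ 4.021
1.96 * SEM ≈ 7.882
95% CI: 60 ± 7.882 = [52.118, 67.882]

[52.12, 67.88]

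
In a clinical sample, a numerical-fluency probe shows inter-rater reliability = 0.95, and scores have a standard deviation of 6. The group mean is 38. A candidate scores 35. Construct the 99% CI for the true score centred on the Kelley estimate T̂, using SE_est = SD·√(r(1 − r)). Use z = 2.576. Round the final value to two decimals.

[31.78, 38.52]

Estimated true score = 0.950·35 + (1 − 0.950)·38 ≃ 35.150
SE_est = SD · √(r(1 − r)) = 6.000 · √0.048 ≃ 6.000 · 0.218 ≃ 1.308
99% CI: 35.150 ± 3.369 ≃ (31.781, 38.519)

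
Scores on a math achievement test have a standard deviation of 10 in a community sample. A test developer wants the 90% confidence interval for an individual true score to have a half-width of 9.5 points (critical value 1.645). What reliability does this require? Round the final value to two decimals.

0.67

Required SEM = 9.5 / 1.645 ≃ 5.7751
r = 1 − (SEM / SD)² = 1 − (5.7751 / 10)² ≃ 1 − 0.3335 ≃ 0.6665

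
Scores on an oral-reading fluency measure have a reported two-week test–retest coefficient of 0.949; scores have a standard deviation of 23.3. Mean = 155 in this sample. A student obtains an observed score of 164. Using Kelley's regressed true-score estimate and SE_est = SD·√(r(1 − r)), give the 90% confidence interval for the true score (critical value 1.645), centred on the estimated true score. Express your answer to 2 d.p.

T̂ = 0.9490(164) + 0.0510(155) ≃ 163.5410
SE_est = SD · √(r(1 − r)) = 23.3000 · √0.0484 ≃ 23.3000 · 0.2200 ≃ 5.1259
CI = 163.5410 ± 1.645 · 5.1259 → [155.1088, 171.9732]

[155.11, 171.97]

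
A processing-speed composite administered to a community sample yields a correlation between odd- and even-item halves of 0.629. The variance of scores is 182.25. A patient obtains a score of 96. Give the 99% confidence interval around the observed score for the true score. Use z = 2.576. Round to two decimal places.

[79.40, 112.60]

SD = √182.25 = 13.50000
Spearman-Brown: r = 2(0.629) / (1 + 0.629) = 1.25800 / 1.62900 ≃ 0.77225
The standard error of measurement is 13.50000*√(1 − 0.77225) ≃ 13.50000*0.47723 ≃ 6.44259.
2.576 * SEM ≃ 16.59610
99% CI: 96 ± 16.59610 = [79.40390, 112.59610]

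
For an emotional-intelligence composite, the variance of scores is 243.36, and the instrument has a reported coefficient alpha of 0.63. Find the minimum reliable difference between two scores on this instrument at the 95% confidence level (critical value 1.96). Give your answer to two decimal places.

26.30

SD = √243.36 = 15.6000
SEM = 15.6000 × √(1 − 0.6300) = 15.6000 × √0.3700 ≈ 15.6000 × 0.6083 ≈ 9.4891
Standard error of the difference = 9.4891·√2 ≈ 13.4196
Smallest detectable difference = 1.96×13.4196 ≈ 26.3025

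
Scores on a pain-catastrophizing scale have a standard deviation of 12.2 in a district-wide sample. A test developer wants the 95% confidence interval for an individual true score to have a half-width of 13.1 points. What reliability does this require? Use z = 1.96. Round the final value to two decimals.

0.70

Required SEM = 13.1 / 1.96 ≈ 6.684
r = 1 − (SEM / SD)² = 1 − (6.684 / 12.2)² ≈ 1 − 0.300 ≈ 0.700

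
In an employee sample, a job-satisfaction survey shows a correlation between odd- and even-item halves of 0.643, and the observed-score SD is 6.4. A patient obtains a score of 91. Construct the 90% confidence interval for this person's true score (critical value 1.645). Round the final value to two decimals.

Full-length reliability (Spearman-Brown) = 2(0.643)/(1+0.643) ≃ 0.7827
The standard error of measurement is 6.4000×√(1 − 0.7827) ≃ 6.4000×0.4661 ≃ 2.9833.
1.645 × SEM ≃ 4.9075
Interval: (86.0925, 95.9075)

[86.09, 95.91]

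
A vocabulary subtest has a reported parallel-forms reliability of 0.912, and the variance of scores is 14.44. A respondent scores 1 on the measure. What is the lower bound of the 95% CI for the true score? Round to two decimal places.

-1.21

SD = √14.44 = 3.8000
The standard error of measurement is 3.8000×√(1 − 0.9120) ≈ 3.8000×0.2966 ≈ 1.1273.
Margin = 1.96 × 1.1273 ≈ 2.2094
Lower limit = 1 − 2.2094 ≈ -1.2094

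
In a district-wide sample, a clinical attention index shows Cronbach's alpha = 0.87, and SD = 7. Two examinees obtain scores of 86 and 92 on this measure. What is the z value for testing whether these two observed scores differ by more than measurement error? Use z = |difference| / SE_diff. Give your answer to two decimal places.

1.68

SEM = 7.000 × √(1 − 0.870) = 7.000 × √0.130 ≈ 7.000 × 0.361 ≈ 2.524
SE_diff = √2 × SEM ≈ 3.569
z = |86 − 92| / 3.569 = 6 / 3.569 ≈ 1.681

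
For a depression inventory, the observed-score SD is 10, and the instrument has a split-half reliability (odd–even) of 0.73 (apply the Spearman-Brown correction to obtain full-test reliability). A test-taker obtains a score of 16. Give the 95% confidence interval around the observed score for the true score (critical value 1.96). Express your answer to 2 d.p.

[8.26, 23.74]

Spearman-Brown: r = 2(0.73) / (1 + 0.73) = 1.460 / 1.730 ≃ 0.844
SEM = 10.000 * √(1 − 0.844) = 10.000 * √0.156 ≃ 10.000 * 0.395 ≃ 3.951
Half-width = 1.96*3.951 ≃ 7.743
CI = 16 ± 7.743 → [8.257, 23.743]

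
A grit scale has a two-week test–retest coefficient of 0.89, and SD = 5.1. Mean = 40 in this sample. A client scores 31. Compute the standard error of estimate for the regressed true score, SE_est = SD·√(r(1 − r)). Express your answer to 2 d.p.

SE_est = SD * √(r(1 − r)) = 5.1000 * √0.0979 ≈ 5.1000 * 0.3129 ≈ 1.5957

1.60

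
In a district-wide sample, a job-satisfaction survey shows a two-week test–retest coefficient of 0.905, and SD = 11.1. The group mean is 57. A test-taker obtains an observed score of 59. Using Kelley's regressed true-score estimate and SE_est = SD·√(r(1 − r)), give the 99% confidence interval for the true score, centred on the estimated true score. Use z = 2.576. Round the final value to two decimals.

Estimated true score = 0.905×59 + (1 − 0.905)×57 ≃ 58.810
SE_est = SD × √(r(1 − r)) = 11.100 × √0.086 ≃ 11.100 × 0.293 ≃ 3.255
99% CI: 58.810 ± 8.384 ≃ (50.426, 67.194)

[50.43, 67.19]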